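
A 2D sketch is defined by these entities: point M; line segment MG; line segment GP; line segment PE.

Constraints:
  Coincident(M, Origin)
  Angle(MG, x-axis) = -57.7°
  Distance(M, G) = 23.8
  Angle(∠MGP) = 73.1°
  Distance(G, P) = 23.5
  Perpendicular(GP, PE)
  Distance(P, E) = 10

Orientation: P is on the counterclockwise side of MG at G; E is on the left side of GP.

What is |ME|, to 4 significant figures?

20.93

M is at the origin; MG runs at -57.7° with length 23.8, so G = 23.8·(cos -57.7°, sin -57.7°) = (12.72, -20.12). ∠MGP = 73.1°, so GP runs at -57.7° + (180° − 73.1°) = 49.20° from the x-axis; with |GP| = 23.5, P = G + 23.5·(cos 49.20°, sin 49.20°) = (28.07, -2.328). GP is perpendicular to PE; with |PE| = 10.0 on the left of GP, E = P + 10.0·(-0.7570, 0.6534) = (20.50, 4.206). Then |ME| = |E − M| = 20.93.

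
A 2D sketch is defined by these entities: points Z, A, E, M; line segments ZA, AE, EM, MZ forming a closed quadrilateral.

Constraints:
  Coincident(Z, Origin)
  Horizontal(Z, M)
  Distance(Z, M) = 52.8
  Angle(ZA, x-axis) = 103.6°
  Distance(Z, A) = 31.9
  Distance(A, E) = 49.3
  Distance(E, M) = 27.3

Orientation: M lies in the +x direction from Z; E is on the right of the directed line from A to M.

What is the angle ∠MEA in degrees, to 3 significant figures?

122°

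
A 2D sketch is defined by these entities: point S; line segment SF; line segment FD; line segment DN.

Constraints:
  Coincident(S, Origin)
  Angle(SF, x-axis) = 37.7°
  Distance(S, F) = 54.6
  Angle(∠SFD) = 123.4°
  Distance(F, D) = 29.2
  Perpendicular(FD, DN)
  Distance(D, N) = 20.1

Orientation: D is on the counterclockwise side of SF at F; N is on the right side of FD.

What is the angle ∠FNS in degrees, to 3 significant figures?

13.4°

S is at the origin; SF runs at 37.7° with length 54.6, so F = 54.6·(cos 37.7°, sin 37.7°) = (43.2, 33.4). ∠SFD = 123.4°, so FD runs at 37.7° + (180° − 123.4°) = 94.3° from the x-axis; with |FD| = 29.2, D = F + 29.2·(cos 94.3°, sin 94.3°) = (41.0, 62.5). FD is perpendicular to DN; with |DN| = 20.1 on the right of FD, N = D + 20.1·(0.997, 0.0750) = (61.1, 64.0). Then cos ∠FNS = NF·NS / (|NF||NS|), giving 13.4°.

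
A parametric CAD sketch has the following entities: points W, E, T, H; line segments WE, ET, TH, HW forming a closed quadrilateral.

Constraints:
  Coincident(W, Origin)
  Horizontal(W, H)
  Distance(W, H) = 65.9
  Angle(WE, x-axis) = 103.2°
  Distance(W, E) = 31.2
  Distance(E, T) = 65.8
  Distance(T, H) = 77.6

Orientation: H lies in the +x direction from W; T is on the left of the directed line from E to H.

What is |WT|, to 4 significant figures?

85.11

W is at the origin; WH is horizontal with |WH| = 65.9 and H in +x, so H = (65.9, 0). WE runs at 103.2° with |WE| = 31.2, so E = (-7.125, 30.38). T is determined by |ET| = 65.8 and |TH| = 77.6 together: it lies at the intersection of circle(E, 65.8) and circle(H, 77.6). With |EH| = 79.09, the foot of the radical line on EH is 28.85 from E and the perpendicular offset is √(65.8² − 28.85²) = 59.14. Taking the left-of-EH solution: T = (42.22, 73.90).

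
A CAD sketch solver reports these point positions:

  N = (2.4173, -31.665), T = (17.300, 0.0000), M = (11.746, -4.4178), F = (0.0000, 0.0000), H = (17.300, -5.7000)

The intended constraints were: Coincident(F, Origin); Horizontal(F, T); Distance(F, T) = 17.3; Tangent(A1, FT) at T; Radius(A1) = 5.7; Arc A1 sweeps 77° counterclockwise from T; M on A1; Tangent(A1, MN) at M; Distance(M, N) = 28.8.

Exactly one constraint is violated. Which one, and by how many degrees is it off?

Tangent(A1, MN) at M — off by 5.90°.

F = (0.00, 0.00) ✓; F.y = 0.00, T.y = 0.00 ✓; |FT| = 17.30 ✓; ∠(HT, TF) = 90.00° ✓; |HT| = 5.700 ✓; bearing(H→M) − bearing(H→T) = 77.00° ✓; |HM| = 5.700 ✓; ∠(HM, MN) = 95.90° ✗; |MN| = 28.80 ✓.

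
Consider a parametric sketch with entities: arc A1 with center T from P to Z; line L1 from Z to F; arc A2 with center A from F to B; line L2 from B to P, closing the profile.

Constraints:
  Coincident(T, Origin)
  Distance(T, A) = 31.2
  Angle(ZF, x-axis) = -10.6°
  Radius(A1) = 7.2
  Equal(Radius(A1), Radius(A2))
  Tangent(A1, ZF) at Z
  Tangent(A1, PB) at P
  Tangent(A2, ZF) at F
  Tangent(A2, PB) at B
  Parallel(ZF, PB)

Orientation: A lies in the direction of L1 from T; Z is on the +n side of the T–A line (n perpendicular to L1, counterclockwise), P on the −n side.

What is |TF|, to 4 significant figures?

32.02

The slot axis is L1's direction at -10.6°, so u = (cos -10.6°, sin -10.6°) = (0.9829, -0.1840) and n = (−sin -10.6°, cos -10.6°) = (0.1840, 0.9829). T is at the origin and A lies 31.2 along u from T, so A = 31.2·u = (30.67, -5.739). Tangency of A1 to both parallel lines with radius 7.2 puts Z and P at T ± 7.2·n: Z = (1.324, 7.077), P = (-1.324, -7.077). Equal radii place F and B the same way about A: F = A + 7.2·n = (31.99, 1.338), B = A − 7.2·n = (29.34, -12.82). Then |TF| = |F − T| = 32.02.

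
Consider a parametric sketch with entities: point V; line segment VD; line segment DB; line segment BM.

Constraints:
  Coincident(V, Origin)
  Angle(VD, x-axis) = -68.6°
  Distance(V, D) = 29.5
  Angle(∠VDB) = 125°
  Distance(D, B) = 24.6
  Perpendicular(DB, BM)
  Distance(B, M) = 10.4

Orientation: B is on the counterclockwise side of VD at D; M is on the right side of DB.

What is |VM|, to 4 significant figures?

54.02

∠VDB = 125.0°, so DB runs at -68.6° + (180° − 125.0°) = -13.60° from the x-axis; with |DB| = 24.6, B = D + 24.6·(cos -13.60°, sin -13.60°) = (34.67, -33.25). The perpendicularity gives BM at right angles to DB; with |BM| = 10.4 on the right of DB, M = B + 10.4·(-0.2351, -0.9720) = (32.23, -43.36). Then |VM| = |M − V| = 54.02.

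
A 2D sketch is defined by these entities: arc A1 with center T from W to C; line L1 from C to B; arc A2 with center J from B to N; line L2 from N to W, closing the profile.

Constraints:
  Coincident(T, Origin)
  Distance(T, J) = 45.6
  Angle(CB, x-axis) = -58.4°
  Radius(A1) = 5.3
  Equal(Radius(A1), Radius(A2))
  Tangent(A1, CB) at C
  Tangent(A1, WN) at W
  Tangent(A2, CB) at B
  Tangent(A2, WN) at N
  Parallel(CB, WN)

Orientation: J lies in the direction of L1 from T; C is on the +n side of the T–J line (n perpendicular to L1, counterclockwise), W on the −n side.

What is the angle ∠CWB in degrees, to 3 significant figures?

76.9°

Tangency of A1 to both parallel lines with radius 5.3 puts C and W at T ± 5.3·n: C = (4.51, 2.78), W = (-4.51, -2.78). Equal radii place B and N the same way about J: B = J + 5.3·n = (28.4, -36.1), N = J − 5.3·n = (19.4, -41.6). Then cos ∠CWB = WC·WB / (|WC||WB|), giving 76.9°.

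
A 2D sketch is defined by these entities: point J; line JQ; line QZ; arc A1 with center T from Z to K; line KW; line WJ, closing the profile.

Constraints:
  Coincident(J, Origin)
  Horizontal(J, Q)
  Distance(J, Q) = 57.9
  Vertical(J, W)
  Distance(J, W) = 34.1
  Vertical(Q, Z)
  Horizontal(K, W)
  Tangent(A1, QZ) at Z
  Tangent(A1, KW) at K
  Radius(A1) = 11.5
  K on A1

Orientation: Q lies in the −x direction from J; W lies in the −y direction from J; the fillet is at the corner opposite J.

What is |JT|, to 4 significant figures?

51.61

J and W share the same x with |JW| = 34.1 and W on the −y side, so W = (0.000, -34.10). The virtual corner opposite J is at (-57.90, -34.10). Since A1 is tangent to QZ there, TZ ⟂ QZ and since A1 is tangent to KW there, TK ⟂ KW, with radius 11.5, so the center T sits 11.5 in from both sides at T = (-46.40, -22.60). Then |JT| = |T − J| = 51.61.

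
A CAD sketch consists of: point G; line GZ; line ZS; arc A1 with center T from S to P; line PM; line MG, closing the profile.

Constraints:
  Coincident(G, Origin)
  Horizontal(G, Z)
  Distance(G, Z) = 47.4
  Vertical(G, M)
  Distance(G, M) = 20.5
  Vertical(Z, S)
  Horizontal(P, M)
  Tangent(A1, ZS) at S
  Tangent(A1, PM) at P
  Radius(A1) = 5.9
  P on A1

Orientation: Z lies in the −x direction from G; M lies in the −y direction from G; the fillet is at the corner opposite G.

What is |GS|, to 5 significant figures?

49.598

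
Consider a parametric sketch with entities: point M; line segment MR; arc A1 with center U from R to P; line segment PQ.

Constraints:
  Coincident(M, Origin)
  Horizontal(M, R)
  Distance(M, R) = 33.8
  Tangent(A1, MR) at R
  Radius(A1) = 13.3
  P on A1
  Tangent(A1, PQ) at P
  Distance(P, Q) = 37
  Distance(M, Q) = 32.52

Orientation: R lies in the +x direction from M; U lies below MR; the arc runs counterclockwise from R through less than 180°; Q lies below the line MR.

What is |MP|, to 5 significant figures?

24.195

Checks: |UP| = 13.30 ✓; ∠(UP, PQ) = 90.00° ✓; |PQ| = 37.00 ✓; |MQ| = 32.52 ✓.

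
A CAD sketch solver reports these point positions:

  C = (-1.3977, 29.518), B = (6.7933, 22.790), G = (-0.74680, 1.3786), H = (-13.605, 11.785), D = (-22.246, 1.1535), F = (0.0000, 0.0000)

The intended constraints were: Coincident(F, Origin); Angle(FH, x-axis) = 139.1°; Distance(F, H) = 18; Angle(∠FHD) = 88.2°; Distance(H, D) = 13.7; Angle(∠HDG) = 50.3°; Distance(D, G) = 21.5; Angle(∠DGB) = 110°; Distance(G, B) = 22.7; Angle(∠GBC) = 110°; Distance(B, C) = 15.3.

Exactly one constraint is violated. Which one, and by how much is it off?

Distance(B, C) = 15.3 — off by 4.70.

F = (0.00, 0.00) ✓; FH at 139.1° ✓; |FH| = 18.00 ✓; ∠FHD = 88.20° ✓; |HD| = 13.70 ✓; ∠HDG = 50.30° ✓; |DG| = 21.50 ✓; ∠DGB = 110.0° ✓; |GB| = 22.70 ✓; ∠GBC = 110.0° ✓; |BC| = 10.60 ✗.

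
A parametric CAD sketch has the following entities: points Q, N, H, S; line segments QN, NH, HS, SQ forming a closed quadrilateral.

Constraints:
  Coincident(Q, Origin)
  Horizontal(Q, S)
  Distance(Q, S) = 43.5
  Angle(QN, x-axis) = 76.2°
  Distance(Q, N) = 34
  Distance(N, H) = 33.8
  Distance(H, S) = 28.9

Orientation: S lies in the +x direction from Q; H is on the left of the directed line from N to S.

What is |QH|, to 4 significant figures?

50.66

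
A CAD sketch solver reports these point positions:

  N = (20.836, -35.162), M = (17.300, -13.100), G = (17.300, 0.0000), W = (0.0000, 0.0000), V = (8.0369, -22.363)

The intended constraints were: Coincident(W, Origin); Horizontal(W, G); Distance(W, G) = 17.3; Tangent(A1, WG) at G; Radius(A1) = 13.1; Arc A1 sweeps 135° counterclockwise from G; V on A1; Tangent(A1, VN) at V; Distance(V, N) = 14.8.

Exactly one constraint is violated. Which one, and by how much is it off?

Distance(V, N) = 14.8 — off by 3.30.

W = (0.00, 0.00) ✓; W.y = 0.00, G.y = 0.00 ✓; |WG| = 17.30 ✓; ∠(MG, GW) = 90.00° ✓; |MG| = 13.10 ✓; bearing(M→V) − bearing(M→G) = 135.0° ✓; |MV| = 13.10 ✓; ∠(MV, VN) = 90.00° ✓; |VN| = 18.10 ✗.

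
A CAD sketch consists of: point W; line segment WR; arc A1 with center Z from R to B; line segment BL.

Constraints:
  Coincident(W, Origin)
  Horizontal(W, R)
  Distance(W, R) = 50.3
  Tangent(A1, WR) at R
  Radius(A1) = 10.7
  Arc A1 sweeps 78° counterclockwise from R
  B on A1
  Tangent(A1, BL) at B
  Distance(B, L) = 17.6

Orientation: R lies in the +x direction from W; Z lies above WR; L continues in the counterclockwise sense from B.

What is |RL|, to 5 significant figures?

29.318

W is at the origin; WR is horizontal with |WR| = 50.3 and R on the +x side, so R = (50.300, 0.0000). A1 meets WR tangentially, so ZR is at right angles to WR, so Z = R + (0, 10.7) = (50.300, 10.700). On A1, R sits at bearing -90° from Z; a 78° counterclockwise sweep puts B at bearing -12°, so B = Z + 10.7·(cos -12°, sin -12°) = (60.766, 8.4753). Since A1 is tangent to BL there, ZB ⟂ BL, so BL runs along (−sin -12°, cos -12°); with |BL| = 17.6, L = (64.425, 25.691). Then |RL| = |L − R| = 29.318.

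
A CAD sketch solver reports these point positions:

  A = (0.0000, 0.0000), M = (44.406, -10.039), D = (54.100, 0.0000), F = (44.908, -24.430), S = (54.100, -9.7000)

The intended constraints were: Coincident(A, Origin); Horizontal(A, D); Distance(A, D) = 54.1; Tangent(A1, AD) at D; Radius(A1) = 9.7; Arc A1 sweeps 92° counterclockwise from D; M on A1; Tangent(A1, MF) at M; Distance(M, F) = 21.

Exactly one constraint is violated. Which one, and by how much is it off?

Distance(M, F) = 21 — off by 6.60.

A = (0.00, 0.00) ✓; A.y = 0.00, D.y = 0.00 ✓; |AD| = 54.10 ✓; ∠(SD, DA) = 90.00° ✓; |SD| = 9.700 ✓; bearing(S→M) − bearing(S→D) = 92.00° ✓; |SM| = 9.700 ✓; ∠(SM, MF) = 90.00° ✓; |MF| = 14.40 ✗.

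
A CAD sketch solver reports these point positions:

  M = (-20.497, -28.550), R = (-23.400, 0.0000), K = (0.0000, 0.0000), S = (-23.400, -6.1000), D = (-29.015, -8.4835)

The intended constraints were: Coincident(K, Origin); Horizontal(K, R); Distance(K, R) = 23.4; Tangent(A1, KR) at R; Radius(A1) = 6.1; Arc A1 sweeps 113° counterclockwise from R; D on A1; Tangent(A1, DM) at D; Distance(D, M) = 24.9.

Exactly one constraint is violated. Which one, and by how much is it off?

Distance(D, M) = 24.9 — off by 3.10.

K = (0.00, 0.00) ✓; K.y = 0.00, R.y = 0.00 ✓; |KR| = 23.40 ✓; ∠(SR, RK) = 90.00° ✓; |SR| = 6.100 ✓; bearing(S→D) − bearing(S→R) = 113.0° ✓; |SD| = 6.100 ✓; ∠(SD, DM) = 90.00° ✓; |DM| = 21.80 ✗.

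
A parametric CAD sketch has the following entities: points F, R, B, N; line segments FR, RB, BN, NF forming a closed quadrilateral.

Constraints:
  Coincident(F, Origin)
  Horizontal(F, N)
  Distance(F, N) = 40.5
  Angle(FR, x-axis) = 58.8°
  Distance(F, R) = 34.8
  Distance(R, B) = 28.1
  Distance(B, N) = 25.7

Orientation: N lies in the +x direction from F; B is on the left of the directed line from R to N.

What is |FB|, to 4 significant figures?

52.21

Checks: |RB| = 28.10 ✓; |BN| = 25.70 ✓.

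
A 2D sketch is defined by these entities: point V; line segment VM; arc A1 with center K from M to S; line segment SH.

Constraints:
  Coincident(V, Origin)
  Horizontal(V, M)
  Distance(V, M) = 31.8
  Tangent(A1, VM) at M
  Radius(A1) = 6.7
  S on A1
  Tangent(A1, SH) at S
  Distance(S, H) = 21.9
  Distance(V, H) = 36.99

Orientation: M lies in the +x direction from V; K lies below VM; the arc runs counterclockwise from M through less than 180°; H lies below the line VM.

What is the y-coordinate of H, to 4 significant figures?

-28.21

Checks: V.y = 0.00, M.y = 0.00 ✓; |KS| = 6.700 ✓; ∠(KS, SH) = 90.00° ✓; |SH| = 21.90 ✓; |VH| = 36.99 ✓.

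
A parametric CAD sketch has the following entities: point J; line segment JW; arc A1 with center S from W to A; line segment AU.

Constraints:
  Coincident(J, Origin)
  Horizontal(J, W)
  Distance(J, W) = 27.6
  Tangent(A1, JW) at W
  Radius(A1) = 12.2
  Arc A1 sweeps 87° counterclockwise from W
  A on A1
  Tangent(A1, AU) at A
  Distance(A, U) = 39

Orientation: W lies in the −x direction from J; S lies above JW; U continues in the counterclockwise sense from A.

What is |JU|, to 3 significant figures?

52.2

J is at the origin; J and W share the same y with |JW| = 27.6 and W on the −x side, so W = (-27.6, 0.00). Since A1 is tangent to JW there, SW ⟂ JW, so S = W + (0, 12.2) = (-27.6, 12.2). On A1, W sits at bearing -90° from S; an 87° counterclockwise sweep puts A at bearing -3°, so A = S + 12.2·(cos -3°, sin -3°) = (-15.4, 11.6). A1 meets AU tangentially, so SA is at right angles to AU, so AU runs along (−sin -3°, cos -3°); with |AU| = 39.0, U = (-13.4, 50.5). Then |JU| = |U − J| = 52.2.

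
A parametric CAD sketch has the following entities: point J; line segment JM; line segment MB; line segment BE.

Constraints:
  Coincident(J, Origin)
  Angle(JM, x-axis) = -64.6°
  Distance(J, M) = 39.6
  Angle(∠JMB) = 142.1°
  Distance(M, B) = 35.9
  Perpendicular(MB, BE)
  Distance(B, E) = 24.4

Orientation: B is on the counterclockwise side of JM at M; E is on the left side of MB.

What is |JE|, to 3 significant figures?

67.1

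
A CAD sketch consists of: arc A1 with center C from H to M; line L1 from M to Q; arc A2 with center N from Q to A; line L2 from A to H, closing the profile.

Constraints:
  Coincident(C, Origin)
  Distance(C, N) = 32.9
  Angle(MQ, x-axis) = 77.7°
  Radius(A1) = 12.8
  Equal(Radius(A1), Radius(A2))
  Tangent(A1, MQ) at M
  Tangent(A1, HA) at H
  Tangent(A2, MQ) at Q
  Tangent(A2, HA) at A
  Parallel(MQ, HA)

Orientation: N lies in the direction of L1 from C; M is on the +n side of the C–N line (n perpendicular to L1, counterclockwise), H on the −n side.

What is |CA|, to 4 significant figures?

35.30

Tangency of A1 to both parallel lines with radius 12.8 puts M and H at C ± 12.8·n: M = (-12.51, 2.727), H = (12.51, -2.727). Equal radii place Q and A the same way about N: Q = N + 12.8·n = (-5.497, 34.87), A = N − 12.8·n = (19.51, 29.42). Then |CA| = |A − C| = 35.30.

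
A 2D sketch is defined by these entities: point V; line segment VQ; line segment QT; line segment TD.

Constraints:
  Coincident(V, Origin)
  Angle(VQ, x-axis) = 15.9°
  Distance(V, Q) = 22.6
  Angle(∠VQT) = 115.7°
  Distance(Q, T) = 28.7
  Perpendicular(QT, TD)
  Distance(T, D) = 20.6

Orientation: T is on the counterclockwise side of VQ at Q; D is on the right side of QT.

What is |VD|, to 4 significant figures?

56.22

∠VQT = 115.7°, so QT runs at 15.9° + (180° − 115.7°) = 80.20° from the x-axis; with |QT| = 28.7, T = Q + 28.7·(cos 80.20°, sin 80.20°) = (26.62, 34.47). QT ⟂ TD; with |TD| = 20.6 on the right of QT, D = T + 20.6·(0.9854, -0.1702) = (46.92, 30.97). Then |VD| = |D − V| = 56.22.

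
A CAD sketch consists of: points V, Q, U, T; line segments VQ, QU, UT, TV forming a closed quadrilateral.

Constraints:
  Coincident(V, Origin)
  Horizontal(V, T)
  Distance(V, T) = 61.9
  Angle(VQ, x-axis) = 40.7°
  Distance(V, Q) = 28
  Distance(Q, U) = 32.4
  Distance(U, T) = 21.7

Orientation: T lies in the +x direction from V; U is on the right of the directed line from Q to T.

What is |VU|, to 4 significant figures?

42.00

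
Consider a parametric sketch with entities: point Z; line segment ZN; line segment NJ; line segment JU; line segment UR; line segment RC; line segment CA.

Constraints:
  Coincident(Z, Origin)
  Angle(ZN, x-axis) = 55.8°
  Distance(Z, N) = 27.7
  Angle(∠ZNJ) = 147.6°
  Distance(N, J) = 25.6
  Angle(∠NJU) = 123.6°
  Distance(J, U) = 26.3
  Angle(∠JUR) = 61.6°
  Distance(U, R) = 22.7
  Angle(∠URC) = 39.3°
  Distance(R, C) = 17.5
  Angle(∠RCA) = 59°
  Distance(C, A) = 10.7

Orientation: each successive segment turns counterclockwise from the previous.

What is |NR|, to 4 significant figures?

29.70

∠NJU = 123.6° gives JU at 144.6° from the x-axis; with |JU| = 26.3, U = (-5.064, 63.73). ∠JUR = 61.6° gives UR at -97.00° from the x-axis; with |UR| = 22.7, R = (-7.830, 41.20). Then |NR| = |R − N| = 29.70.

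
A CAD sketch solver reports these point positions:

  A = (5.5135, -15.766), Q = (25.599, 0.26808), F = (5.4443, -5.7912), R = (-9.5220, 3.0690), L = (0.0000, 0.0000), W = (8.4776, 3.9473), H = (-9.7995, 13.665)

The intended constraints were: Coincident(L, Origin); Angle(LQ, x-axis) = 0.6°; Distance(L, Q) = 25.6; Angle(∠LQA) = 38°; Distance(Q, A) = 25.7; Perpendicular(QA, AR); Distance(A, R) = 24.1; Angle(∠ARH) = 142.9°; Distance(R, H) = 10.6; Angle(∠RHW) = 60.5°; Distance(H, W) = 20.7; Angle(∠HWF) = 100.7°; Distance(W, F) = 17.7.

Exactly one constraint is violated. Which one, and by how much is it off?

Distance(W, F) = 17.7 — off by 7.50.

L = (0.00, 0.00) ✓; LQ at 0.6000° ✓; |LQ| = 25.60 ✓; ∠LQA = 38.00° ✓; |QA| = 25.70 ✓; ∠(QA, AR) = 90.00° ✓; |AR| = 24.10 ✓; ∠ARH = 142.9° ✓; |RH| = 10.60 ✓; ∠RHW = 60.50° ✓; |HW| = 20.70 ✓; ∠HWF = 100.7° ✓; |WF| = 10.20 ✗.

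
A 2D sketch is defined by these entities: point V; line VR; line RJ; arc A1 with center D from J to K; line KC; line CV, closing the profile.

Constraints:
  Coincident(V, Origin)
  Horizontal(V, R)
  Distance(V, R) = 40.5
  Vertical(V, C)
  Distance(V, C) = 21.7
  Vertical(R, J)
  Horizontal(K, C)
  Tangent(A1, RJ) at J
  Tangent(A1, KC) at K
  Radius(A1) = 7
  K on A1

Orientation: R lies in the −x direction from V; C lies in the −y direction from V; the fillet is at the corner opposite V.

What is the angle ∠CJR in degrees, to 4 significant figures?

99.81°

V is at the origin; V and R share the same y with |VR| = 40.5 and R on the −x side, so R = (-40.50, 0.000). VC is vertical with |VC| = 21.7 and C on the −y side, so C = (0.000, -21.70). The virtual corner opposite V is at (-40.50, -21.70). Since A1 is tangent to RJ there, DJ ⟂ RJ and A1 meets KC tangentially, so DK is at right angles to KC, with radius 7.0, so the center D sits 7.0 in from both sides at D = (-33.50, -14.70). That places the tangent points at J = (-40.50, -14.70) on RJ and K = (-33.50, -21.70) on KC. Then cos ∠CJR = JC·JR / (|JC||JR|), giving 99.81°.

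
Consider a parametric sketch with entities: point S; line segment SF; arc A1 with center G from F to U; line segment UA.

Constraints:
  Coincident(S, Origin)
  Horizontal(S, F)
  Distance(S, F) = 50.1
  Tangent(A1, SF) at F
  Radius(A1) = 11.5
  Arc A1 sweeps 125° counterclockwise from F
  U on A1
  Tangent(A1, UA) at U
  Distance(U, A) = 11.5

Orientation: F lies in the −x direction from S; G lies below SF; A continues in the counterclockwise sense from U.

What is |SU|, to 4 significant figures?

62.21

S is at the origin; SF is horizontal with |SF| = 50.1 and F on the −x side, so F = (-50.10, 0.000). The tangent condition forces GF to be normal to SF, so G = F + (0, -11.5) = (-50.10, -11.50). On A1, F sits at bearing 90° from G; a 125° counterclockwise sweep puts U at bearing 215°, so U = G + 11.5·(cos 215°, sin 215°) = (-59.52, -18.10). Then |SU| = |U − S| = 62.21.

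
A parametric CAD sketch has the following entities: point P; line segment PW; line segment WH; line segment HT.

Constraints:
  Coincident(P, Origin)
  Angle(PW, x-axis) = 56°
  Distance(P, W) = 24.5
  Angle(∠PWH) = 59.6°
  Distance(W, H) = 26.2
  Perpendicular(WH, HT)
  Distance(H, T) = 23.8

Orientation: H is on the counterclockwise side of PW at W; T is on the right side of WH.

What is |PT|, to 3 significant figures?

47.0

∠PWH = 59.6°, so WH runs at 56.0° + (180° − 59.6°) = 176° from the x-axis; with |WH| = 26.2, H = W + 26.2·(cos 176°, sin 176°) = (-12.4, 22.0). WH ⟂ HT; with |HT| = 23.8 on the right of WH, T = H + 23.8·(0.0628, 0.998) = (-11.0, 45.7). Then |PT| = |T − P| = 47.0.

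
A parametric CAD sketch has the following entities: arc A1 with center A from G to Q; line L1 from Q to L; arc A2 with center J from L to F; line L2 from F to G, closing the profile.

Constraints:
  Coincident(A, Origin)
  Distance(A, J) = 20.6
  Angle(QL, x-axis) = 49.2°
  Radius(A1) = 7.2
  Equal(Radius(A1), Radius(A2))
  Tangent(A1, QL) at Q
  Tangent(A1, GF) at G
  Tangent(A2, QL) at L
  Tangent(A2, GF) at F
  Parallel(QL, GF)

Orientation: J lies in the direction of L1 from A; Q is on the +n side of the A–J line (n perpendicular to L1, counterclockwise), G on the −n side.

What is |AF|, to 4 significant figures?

21.82

Tangency of A1 to both parallel lines with radius 7.2 puts Q and G at A ± 7.2·n: Q = (-5.450, 4.705), G = (5.450, -4.705). Equal radii place L and F the same way about J: L = J + 7.2·n = (8.010, 20.30), F = J − 7.2·n = (18.91, 10.89). Then |AF| = |F − A| = 21.82.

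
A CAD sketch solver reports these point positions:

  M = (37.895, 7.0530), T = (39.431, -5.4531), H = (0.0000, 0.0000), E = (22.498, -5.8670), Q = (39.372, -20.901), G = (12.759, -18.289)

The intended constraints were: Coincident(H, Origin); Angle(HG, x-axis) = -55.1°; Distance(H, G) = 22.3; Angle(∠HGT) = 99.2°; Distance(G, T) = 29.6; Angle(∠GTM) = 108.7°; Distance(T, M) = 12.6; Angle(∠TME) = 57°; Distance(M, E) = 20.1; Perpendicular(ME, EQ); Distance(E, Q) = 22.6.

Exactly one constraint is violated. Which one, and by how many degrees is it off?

Perpendicular(ME, EQ) — off by 8.30°.

H = (0.00, 0.00) ✓; HG at -55.10° ✓; |HG| = 22.30 ✓; ∠HGT = 99.20° ✓; |GT| = 29.60 ✓; ∠GTM = 108.7° ✓; |TM| = 12.60 ✓; ∠TME = 57.00° ✓; |ME| = 20.10 ✓; ∠(ME, EQ) = 98.30° ✗; |EQ| = 22.60 ✓.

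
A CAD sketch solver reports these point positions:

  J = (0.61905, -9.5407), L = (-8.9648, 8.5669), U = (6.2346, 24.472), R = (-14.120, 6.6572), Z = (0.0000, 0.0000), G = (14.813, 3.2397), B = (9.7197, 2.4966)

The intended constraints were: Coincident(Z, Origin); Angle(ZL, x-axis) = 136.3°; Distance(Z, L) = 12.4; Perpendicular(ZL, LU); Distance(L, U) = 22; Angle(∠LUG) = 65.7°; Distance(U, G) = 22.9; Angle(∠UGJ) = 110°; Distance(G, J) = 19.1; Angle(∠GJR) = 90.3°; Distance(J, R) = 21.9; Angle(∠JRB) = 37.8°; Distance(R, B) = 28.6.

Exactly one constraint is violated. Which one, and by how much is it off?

Distance(R, B) = 28.6 — off by 4.40.

Z = (0.00, 0.00) ✓; ZL at 136.3° ✓; |ZL| = 12.40 ✓; ∠(ZL, LU) = 90.00° ✓; |LU| = 22.00 ✓; ∠LUG = 65.70° ✓; |UG| = 22.90 ✓; ∠UGJ = 110.0° ✓; |GJ| = 19.10 ✓; ∠GJR = 90.30° ✓; |JR| = 21.90 ✓; ∠JRB = 37.80° ✓; |RB| = 24.20 ✗.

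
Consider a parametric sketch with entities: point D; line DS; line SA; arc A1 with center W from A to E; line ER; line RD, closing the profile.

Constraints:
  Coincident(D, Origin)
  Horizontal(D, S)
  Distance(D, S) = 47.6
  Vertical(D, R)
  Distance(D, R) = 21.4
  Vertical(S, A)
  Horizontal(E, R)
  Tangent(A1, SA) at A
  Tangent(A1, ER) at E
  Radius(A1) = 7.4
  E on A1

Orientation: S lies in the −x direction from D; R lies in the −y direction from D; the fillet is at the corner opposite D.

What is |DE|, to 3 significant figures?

45.5

The virtual corner opposite D is at (-47.6, -21.4). Since A1 is tangent to SA there, WA ⟂ SA and tangency of A1 to ER means the radius WE is perpendicular to ER, with radius 7.4, so the center W sits 7.4 in from both sides at W = (-40.2, -14.0). That places the tangent points at A = (-47.6, -14.0) on SA and E = (-40.2, -21.4) on ER. Then |DE| = |E − D| = 45.5.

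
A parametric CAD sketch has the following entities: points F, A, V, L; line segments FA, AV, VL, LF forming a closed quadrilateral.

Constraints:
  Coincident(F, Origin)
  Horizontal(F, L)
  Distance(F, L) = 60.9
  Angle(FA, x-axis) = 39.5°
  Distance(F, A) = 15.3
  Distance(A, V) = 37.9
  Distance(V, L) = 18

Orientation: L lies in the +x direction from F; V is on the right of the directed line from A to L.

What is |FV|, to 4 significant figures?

45.83

Checks: |AV| = 37.90 ✓; |VL| = 18.00 ✓.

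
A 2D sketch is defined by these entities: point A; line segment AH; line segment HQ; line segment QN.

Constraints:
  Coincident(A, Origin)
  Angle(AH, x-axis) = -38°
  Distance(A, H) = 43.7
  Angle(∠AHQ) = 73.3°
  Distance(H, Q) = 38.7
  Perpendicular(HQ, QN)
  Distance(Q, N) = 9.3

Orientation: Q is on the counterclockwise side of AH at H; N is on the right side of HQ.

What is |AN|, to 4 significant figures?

57.45

A is at the origin; AH runs at -38.0° with length 43.7, so H = 43.7·(cos -38.0°, sin -38.0°) = (34.44, -26.90). ∠AHQ = 73.3°, so HQ runs at -38.0° + (180° − 73.3°) = 68.70° from the x-axis; with |HQ| = 38.7, Q = H + 38.7·(cos 68.70°, sin 68.70°) = (48.49, 9.152). HQ is perpendicular to QN; with |QN| = 9.3 on the right of HQ, N = Q + 9.3·(0.9317, -0.3633) = (57.16, 5.774). Then |AN| = |N − A| = 57.45.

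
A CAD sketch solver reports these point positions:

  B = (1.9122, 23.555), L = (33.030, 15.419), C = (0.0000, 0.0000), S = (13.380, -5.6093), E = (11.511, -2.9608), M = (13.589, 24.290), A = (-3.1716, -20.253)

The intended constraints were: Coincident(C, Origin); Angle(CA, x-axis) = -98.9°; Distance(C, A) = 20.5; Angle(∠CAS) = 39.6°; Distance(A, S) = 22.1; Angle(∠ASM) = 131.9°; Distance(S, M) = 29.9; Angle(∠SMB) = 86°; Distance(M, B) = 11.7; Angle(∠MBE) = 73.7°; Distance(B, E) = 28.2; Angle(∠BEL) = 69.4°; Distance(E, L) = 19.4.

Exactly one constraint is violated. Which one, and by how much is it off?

Distance(E, L) = 19.4 — off by 8.90.

C = (0.00, 0.00) ✓; CA at -98.90° ✓; |CA| = 20.50 ✓; ∠CAS = 39.60° ✓; |AS| = 22.10 ✓; ∠ASM = 131.9° ✓; |SM| = 29.90 ✓; ∠SMB = 86.00° ✓; |MB| = 11.70 ✓; ∠MBE = 73.70° ✓; |BE| = 28.20 ✓; ∠BEL = 69.40° ✓; |EL| = 28.30 ✗.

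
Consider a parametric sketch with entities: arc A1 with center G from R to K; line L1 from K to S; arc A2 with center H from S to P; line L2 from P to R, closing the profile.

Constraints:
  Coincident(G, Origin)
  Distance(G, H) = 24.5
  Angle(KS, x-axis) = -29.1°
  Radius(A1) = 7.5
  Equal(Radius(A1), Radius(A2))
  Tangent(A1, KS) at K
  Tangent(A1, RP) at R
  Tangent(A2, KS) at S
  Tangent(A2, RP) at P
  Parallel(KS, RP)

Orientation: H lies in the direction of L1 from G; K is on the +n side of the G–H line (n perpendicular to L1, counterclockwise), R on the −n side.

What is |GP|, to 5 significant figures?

25.622

Tangency of A1 to both parallel lines with radius 7.5 puts K and R at G ± 7.5·n: K = (3.6475, 6.5533), R = (-3.6475, -6.5533). Equal radii place S and P the same way about H: S = H + 7.5·n = (25.055, -5.3619), P = H − 7.5·n = (17.760, -18.469). Then |GP| = |P − G| = 25.622.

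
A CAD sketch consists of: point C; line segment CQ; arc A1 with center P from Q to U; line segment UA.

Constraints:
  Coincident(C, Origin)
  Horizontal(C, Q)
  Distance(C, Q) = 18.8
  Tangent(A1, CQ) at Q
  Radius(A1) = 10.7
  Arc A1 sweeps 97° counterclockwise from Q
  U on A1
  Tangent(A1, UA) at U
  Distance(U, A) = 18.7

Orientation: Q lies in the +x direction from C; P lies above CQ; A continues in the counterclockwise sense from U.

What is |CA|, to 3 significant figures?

40.9

C is at the origin; C and Q share the same y with |CQ| = 18.8 and Q on the +x side, so Q = (18.8, 0.00). Tangency of A1 to CQ means the radius PQ is perpendicular to CQ, so P = Q + (0, 10.7) = (18.8, 10.7). On A1, Q sits at bearing -90° from P; a 97° counterclockwise sweep puts U at bearing 7°, so U = P + 10.7·(cos 7°, sin 7°) = (29.4, 12.0). Since A1 is tangent to UA there, PU ⟂ UA, so UA runs along (−sin 7°, cos 7°); with |UA| = 18.7, A = (27.1, 30.6). Then |CA| = |A − C| = 40.9.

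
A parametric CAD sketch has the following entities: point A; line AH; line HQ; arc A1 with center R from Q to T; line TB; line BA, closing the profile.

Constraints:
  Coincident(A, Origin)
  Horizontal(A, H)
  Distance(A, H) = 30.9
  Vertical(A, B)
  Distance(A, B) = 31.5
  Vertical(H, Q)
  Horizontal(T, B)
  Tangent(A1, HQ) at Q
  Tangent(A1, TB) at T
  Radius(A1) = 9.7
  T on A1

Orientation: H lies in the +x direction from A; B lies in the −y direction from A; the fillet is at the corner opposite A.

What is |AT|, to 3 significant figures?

38.0

A is at the origin; AH is horizontal with |AH| = 30.9 and H on the +x side, so H = (30.9, 0.00). AB is vertical with |AB| = 31.5 and B on the −y side, so B = (0.00, -31.5). The virtual corner opposite A is at (30.9, -31.5). A1 meets HQ tangentially, so RQ is at right angles to HQ and A1 meets TB tangentially, so RT is at right angles to TB, with radius 9.7, so the center R sits 9.7 in from both sides at R = (21.2, -21.8). That places the tangent points at Q = (30.9, -21.8) on HQ and T = (21.2, -31.5) on TB. Then |AT| = |T − A| = 38.0.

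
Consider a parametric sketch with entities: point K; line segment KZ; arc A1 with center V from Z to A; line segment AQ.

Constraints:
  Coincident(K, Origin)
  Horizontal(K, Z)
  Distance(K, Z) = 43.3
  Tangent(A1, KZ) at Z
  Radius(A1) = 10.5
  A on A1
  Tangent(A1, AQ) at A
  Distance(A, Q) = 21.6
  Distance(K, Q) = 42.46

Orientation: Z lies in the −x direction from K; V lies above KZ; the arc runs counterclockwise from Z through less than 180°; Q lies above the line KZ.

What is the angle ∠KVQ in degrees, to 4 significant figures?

69.23°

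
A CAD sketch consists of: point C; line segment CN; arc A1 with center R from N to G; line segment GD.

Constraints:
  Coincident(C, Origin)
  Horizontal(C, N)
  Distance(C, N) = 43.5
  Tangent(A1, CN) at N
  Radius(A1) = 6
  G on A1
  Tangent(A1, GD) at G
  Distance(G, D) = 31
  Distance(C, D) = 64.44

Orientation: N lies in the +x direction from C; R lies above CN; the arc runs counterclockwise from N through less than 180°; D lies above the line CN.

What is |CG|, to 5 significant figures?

49.724

Checks: |CN| = 43.50 ✓; |RG| = 6.000 ✓; ∠(RG, GD) = 90.00° ✓; |GD| = 31.00 ✓; |CD| = 64.44 ✓.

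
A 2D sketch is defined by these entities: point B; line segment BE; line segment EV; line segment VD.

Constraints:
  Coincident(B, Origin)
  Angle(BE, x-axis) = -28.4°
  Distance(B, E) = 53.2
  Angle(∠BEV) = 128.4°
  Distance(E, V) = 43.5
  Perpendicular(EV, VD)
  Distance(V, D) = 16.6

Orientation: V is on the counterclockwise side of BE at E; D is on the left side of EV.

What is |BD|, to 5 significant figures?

80.553

B is at the origin; BE runs at -28.4° with length 53.2, so E = 53.2·(cos -28.4°, sin -28.4°) = (46.797, -25.303). ∠BEV = 128.4°, so EV runs at -28.4° + (180° − 128.4°) = 23.200° from the x-axis; with |EV| = 43.5, V = E + 43.5·(cos 23.200°, sin 23.200°) = (86.780, -8.1667). EV is perpendicular to VD; with |VD| = 16.6 on the left of EV, D = V + 16.6·(-0.39394, 0.91914) = (80.240, 7.0909). Then |BD| = |D − B| = 80.553.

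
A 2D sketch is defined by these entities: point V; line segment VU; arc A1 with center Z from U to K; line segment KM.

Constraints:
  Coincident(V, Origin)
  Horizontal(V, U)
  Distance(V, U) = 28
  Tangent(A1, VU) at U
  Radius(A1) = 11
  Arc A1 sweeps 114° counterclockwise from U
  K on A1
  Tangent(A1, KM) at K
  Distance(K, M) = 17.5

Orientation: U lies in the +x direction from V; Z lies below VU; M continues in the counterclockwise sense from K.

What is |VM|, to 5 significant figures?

40.228

V is at the origin; VU is horizontal with |VU| = 28.0 and U on the +x side, so U = (28.000, 0.0000). The tangent condition forces ZU to be normal to VU, so Z = U + (0, -11) = (28.000, -11.000). On A1, U sits at bearing 90° from Z; a 114° counterclockwise sweep puts K at bearing 204°, so K = Z + 11.0·(cos 204°, sin 204°) = (17.951, -15.474). Since A1 is tangent to KM there, ZK ⟂ KM, so KM runs along (−sin 204°, cos 204°); with |KM| = 17.5, M = (25.069, -31.461). Then |VM| = |M − V| = 40.228.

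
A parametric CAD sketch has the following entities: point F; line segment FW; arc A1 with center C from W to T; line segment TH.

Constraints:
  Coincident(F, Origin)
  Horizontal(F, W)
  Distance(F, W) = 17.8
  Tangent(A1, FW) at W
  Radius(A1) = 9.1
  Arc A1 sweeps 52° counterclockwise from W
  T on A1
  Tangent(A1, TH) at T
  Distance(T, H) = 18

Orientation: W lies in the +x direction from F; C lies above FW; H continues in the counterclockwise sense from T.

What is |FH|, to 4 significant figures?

40.16

F is at the origin; FW is horizontal with |FW| = 17.8 and W on the +x side, so W = (17.80, 0.000). Tangency of A1 to FW means the radius CW is perpendicular to FW, so C = W + (0, 9.1) = (17.80, 9.100). On A1, W sits at bearing -90° from C; a 52° counterclockwise sweep puts T at bearing -38°, so T = C + 9.1·(cos -38°, sin -38°) = (24.97, 3.497). The tangent condition forces CT to be normal to TH, so TH runs along (−sin -38°, cos -38°); with |TH| = 18.0, H = (36.05, 17.68). Then |FH| = |H − F| = 40.16.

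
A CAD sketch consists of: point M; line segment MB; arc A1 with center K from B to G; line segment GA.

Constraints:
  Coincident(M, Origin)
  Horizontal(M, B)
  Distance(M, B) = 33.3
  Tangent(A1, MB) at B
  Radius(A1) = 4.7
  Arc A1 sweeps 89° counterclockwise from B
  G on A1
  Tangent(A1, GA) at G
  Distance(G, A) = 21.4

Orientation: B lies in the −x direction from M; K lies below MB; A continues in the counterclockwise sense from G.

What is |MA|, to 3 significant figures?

46.4

M is at the origin; MB is horizontal with |MB| = 33.3 and B on the −x side, so B = (-33.3, 0.00). The tangent condition forces KB to be normal to MB, so K = B + (0, -4.7) = (-33.3, -4.70). On A1, B sits at bearing 90° from K; an 89° counterclockwise sweep puts G at bearing 179°, so G = K + 4.7·(cos 179°, sin 179°) = (-38.0, -4.62). Since A1 is tangent to GA there, KG ⟂ GA, so GA runs along (−sin 179°, cos 179°); with |GA| = 21.4, A = (-38.4, -26.0). Then |MA| = |A − M| = 46.4.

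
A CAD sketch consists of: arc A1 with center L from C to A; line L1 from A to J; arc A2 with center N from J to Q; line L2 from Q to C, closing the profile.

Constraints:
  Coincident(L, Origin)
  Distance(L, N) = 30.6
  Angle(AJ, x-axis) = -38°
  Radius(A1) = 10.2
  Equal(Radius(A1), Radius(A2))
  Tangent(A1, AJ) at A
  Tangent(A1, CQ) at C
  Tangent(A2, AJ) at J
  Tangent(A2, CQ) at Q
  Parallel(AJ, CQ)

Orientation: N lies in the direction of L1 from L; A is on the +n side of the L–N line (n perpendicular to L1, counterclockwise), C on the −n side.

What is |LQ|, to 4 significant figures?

32.26

The slot axis is L1's direction at -38.0°, so u = (cos -38.0°, sin -38.0°) = (0.7880, -0.6157) and n = (−sin -38.0°, cos -38.0°) = (0.6157, 0.7880). L is at the origin and N lies 30.6 along u from L, so N = 30.6·u = (24.11, -18.84). Tangency of A1 to both parallel lines with radius 10.2 puts A and C at L ± 10.2·n: A = (6.280, 8.038), C = (-6.280, -8.038). Equal radii place J and Q the same way about N: J = N + 10.2·n = (30.39, -10.80), Q = N − 10.2·n = (17.83, -26.88). Then |LQ| = |Q − L| = 32.26.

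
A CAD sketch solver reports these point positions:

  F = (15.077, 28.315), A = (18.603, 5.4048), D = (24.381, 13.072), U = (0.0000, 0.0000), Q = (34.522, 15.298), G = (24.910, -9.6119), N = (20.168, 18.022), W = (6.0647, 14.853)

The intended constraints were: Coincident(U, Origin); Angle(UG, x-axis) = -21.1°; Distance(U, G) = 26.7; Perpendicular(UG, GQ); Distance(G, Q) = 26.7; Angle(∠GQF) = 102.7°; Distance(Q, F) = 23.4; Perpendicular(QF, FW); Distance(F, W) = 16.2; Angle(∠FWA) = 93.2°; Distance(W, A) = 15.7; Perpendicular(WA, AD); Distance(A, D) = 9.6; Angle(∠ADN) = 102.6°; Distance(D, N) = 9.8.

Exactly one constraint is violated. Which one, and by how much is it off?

Distance(D, N) = 9.8 — off by 3.30.

U = (0.00, 0.00) ✓; UG at -21.10° ✓; |UG| = 26.70 ✓; ∠(UG, GQ) = 90.00° ✓; |GQ| = 26.70 ✓; ∠GQF = 102.7° ✓; |QF| = 23.40 ✓; ∠(QF, FW) = 90.00° ✓; |FW| = 16.20 ✓; ∠FWA = 93.20° ✓; |WA| = 15.70 ✓; ∠(WA, AD) = 90.00° ✓; |AD| = 9.601 ✓; ∠ADN = 102.6° ✓; |DN| = 6.500 ✗.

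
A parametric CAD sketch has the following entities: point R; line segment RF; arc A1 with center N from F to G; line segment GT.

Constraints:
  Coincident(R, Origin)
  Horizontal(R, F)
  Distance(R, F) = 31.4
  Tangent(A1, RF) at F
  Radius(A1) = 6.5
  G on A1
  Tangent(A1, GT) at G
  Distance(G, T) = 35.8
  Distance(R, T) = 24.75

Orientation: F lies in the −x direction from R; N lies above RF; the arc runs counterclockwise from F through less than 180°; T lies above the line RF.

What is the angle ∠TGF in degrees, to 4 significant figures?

159.8°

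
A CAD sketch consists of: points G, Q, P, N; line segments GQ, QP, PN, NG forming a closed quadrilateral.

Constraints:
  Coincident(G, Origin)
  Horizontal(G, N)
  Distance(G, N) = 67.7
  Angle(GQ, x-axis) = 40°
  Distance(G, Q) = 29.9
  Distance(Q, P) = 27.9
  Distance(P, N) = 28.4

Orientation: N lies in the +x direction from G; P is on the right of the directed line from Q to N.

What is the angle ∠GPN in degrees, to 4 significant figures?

168.8°

Checks: |QP| = 27.90 ✓; |PN| = 28.40 ✓.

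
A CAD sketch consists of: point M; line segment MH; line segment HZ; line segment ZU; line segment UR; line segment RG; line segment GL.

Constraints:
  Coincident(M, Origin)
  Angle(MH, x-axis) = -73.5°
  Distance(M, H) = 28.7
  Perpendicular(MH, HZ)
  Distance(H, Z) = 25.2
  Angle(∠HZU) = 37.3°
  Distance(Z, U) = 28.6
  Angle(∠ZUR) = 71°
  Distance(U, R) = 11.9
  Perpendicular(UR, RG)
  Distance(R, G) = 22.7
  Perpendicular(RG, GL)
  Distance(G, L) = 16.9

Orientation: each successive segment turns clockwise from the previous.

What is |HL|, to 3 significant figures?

29.6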